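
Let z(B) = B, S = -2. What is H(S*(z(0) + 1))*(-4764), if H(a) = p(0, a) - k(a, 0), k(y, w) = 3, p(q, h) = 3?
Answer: 0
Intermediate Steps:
H(a) = 0 (H(a) = 3 - 1*3 = 3 - 3 = 0)
H(S*(z(0) + 1))*(-4764) = 0*(-4764) = 0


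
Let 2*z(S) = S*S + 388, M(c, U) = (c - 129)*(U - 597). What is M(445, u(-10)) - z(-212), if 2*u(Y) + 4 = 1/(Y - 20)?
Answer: -3179329/15 ≈ -2.1196e+5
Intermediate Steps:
u(Y) = -2 + 1/(2*(-20 + Y)) (u(Y) = -2 + 1/(2*(Y - 20)) = -2 + 1/(2*(-20 + Y)))
M(c, U) = (-597 + U)*(-129 + c) (M(c, U) = (-129 + c)*(-597 + U) = (-597 + U)*(-129 + c))
z(S) = 194 + S**2/2 (z(S) = (S*S + 388)/2 = (S**2 + 388)/2 = (388 + S**2)/2 = 194 + S**2/2)
M(445, u(-10)) - z(-212) = (77013 - 597*445 - 129*(81 - 4*(-10))/(2*(-20 - 10)) + ((81 - 4*(-10))/(2*(-20 - 10)))*445) - (194 + (1/2)*(-212)**2) = (77013 - 265665 - 129*(81 + 40)/(2*(-30)) + ((1/2)*(81 + 40)/(-30))*445) - (194 + (1/2)*44944) = (77013 - 265665 - 129*(-1)*121/(2*30) + ((1/2)*(-1/30)*121)*445) - (194 + 22472) = (77013 - 265665 - 129*(-121/60) - 121/60*445) - 1*22666 = (77013 - 265665 + 5203/20 - 10769/12) - 22666 = -2839339/15 - 22666 = -3179329/15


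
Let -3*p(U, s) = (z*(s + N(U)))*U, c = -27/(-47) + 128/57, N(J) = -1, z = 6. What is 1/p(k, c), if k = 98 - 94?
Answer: -2679/39008 ≈ -0.068678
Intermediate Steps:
c = 7555/2679 (c = -27*(-1/47) + 128*(1/57) = 27/47 + 128/57 = 7555/2679 ≈ 2.8201)
k = 4
p(U, s) = -U*(-6 + 6*s)/3 (p(U, s) = -6*(s - 1)*U/3 = -6*(-1 + s)*U/3 = -(-6 + 6*s)*U/3 = -U*(-6 + 6*s)/3)
1/p(k, c) = 1/(2*4*(1 - 1*7555/2679)) = 1/(2*4*(1 - 7555/2679)) = 1/(2*4*(-4876/2679)) = 1/(-39008/2679) = -2679/39008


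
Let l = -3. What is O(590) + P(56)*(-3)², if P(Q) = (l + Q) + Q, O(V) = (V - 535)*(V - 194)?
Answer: 22761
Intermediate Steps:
O(V) = (-535 + V)*(-194 + V)
P(Q) = -3 + 2*Q (P(Q) = (-3 + Q) + Q = -3 + 2*Q)
O(590) + P(56)*(-3)² = (103790 + 590² - 729*590) + (-3 + 2*56)*(-3)² = (103790 + 348100 - 430110) + (-3 + 112)*9 = 21780 + 109*9 = 21780 + 981 = 22761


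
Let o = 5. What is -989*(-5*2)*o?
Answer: 49450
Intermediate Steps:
-989*(-5*2)*o = -989*(-5*2)*5 = -(-9890)*5 = -989*(-50) = 49450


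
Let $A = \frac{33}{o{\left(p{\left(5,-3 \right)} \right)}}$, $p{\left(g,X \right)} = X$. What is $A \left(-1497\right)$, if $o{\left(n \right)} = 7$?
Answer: $- \frac{49401}{7} \approx -7057.3$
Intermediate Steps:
$A = \frac{33}{7} \approx 4.7143$
$A \left(-1497\right) = \frac{33}{7} \left(-1497\right) = - \frac{49401}{7}$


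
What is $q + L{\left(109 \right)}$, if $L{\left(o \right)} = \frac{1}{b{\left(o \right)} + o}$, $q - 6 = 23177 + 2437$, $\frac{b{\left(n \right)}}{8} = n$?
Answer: $\frac{25133221}{981} \approx 25620.0$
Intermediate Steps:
$b{\left(n \right)} = 8 n$
$q = 25620$ ($q = 6 + \left(23177 + 2437\right) = 6 + 25614 = 25620$)
$L{\left(o \right)} = \frac{1}{9 o}$ ($L{\left(o \right)} = \frac{1}{8 o + o} = \frac{1}{9 o}$)
$q + L{\left(109 \right)} = 25620 + \frac{1}{9 \cdot 109} = 25620 + \frac{1}{9} \cdot \frac{1}{109} = 25620 + \frac{1}{981} = \frac{25133221}{981}$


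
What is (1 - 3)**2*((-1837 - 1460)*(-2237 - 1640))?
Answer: 51129876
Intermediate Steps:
(1 - 3)**2*((-1837 - 1460)*(-2237 - 1640)) = (-2)**2*(-3297*(-3877)) = 4*12782469 = 51129876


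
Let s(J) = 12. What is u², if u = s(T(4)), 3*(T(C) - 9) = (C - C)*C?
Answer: 144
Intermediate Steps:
T(C) = 9 (T(C) = 9 + ((C - C)*C)/3 = 9 + (0*C)/3 = 9 + (⅓)*0 = 9 + 0 = 9)
u = 12
u² = 12² = 144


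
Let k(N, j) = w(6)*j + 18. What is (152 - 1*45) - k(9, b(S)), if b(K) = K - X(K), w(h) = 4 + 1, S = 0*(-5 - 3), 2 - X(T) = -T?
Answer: 99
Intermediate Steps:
X(T) = 2 + T (X(T) = 2 - (-1)*T = 2 + T)
S = 0 (S = 0*(-8) = 0)
w(h) = 5
b(K) = -2 (b(K) = K - (2 + K) = K + (-2 - K) = -2)
k(N, j) = 18 + 5*j (k(N, j) = 5*j + 18 = 18 + 5*j)
(152 - 1*45) - k(9, b(S)) = (152 - 1*45) - (18 + 5*(-2)) = (152 - 45) - (18 - 10) = 107 - 1*8 = 107 - 8 = 99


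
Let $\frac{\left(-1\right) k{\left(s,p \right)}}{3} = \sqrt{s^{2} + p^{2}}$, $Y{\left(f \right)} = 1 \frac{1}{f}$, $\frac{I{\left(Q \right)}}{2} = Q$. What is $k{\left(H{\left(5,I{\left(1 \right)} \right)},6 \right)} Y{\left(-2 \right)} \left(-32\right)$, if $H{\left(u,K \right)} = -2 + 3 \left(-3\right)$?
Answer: $- 48 \sqrt{157} \approx -601.44$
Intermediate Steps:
$I{\left(Q \right)} = 2 Q$
$Y{\left(f \right)} = \frac{1}{f}$
$H{\left(u,K \right)} = -11$ ($H{\left(u,K \right)} = -2 - 9 = -11$)
$k{\left(s,p \right)} = - 3 \sqrt{p^{2} + s^{2}}$ ($k{\left(s,p \right)} = - 3 \sqrt{s^{2} + p^{2}} = - 3 \sqrt{p^{2} + s^{2}}$)
$k{\left(H{\left(5,I{\left(1 \right)} \right)},6 \right)} Y{\left(-2 \right)} \left(-32\right) = \frac{\left(-3\right) \sqrt{6^{2} + \left(-11\right)^{2}}}{-2} \left(-32\right) = - 3 \sqrt{36 + 121} \left(- \frac{1}{2}\right) \left(-32\right) = - 3 \sqrt{157} \left(- \frac{1}{2}\right) \left(-32\right) = \frac{3 \sqrt{157}}{2} \left(-32\right) = - 48 \sqrt{157}$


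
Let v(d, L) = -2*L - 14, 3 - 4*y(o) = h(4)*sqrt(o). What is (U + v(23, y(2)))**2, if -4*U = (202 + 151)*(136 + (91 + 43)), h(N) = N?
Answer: 568488657 - 95372*sqrt(2) ≈ 5.6835e+8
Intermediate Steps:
y(o) = 3/4 - sqrt(o)
v(d, L) = -14 - 2*L
U = -47655/2 (U = -(202 + 151)*(136 + (91 + 43))/4 = -353*(136 + 134)/4 = -353*270/4 = -1/4*95310 = -47655/2 ≈ -23828.)
(U + v(23, y(2)))**2 = (-47655/2 + (-14 - 2*(3/4 - sqrt(2))))**2 = (-47655/2 + (-14 + (-3/2 + 2*sqrt(2))))**2 = (-47655/2 + (-31/2 + 2*sqrt(2)))**2 = (-23843 + 2*sqrt(2))**2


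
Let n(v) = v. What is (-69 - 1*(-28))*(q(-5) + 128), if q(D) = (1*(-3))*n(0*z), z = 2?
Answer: -5248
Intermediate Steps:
q(D) = 0 (q(D) = (1*(-3))*(0*2) = -3*0 = 0)
(-69 - 1*(-28))*(q(-5) + 128) = (-69 - 1*(-28))*(0 + 128) = (-69 + 28)*128 = -41*128 = -5248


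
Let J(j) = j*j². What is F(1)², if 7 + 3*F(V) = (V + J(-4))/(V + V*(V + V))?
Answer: 784/9 ≈ 87.111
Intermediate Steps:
J(j) = j³
F(V) = -7/3 + (-64 + V)/(3*(V + 2*V²)) (F(V) = -7/3 + ((V + (-4)³)/(V + V*(V + V)))/3 = -7/3 + ((V - 64)/(V + V*(2*V)))/3 = -7/3 + ((-64 + V)/(V + 2*V²))/3 = -7/3 + (-64 + V)/(3*(V + 2*V²)))
F(1)² = ((⅔)*(-32 - 7*1² - 3*1)/(1*(1 + 2*1)))² = ((⅔)*1*(-32 - 7*1 - 3)/(1 + 2))² = ((⅔)*1*(-32 - 7 - 3)/3)² = ((⅔)*1*(⅓)*(-42))² = (-28/3)² = 784/9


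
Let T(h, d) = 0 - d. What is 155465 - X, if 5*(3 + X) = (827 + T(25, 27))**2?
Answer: 27468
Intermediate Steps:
T(h, d) = -d
X = 127997 (X = -3 + (827 - 1*27)**2/5 = -3 + (827 - 27)**2/5 = -3 + (1/5)*800**2 = -3 + (1/5)*640000 = -3 + 128000 = 127997)
155465 - X = 155465 - 1*127997 = 155465 - 127997 = 27468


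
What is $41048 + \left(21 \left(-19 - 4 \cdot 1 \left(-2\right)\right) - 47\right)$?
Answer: $40770$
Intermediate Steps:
$41048 + \left(21 \left(-19 - 4 \cdot 1 \left(-2\right)\right) - 47\right) = 41048 + \left(21 \left(-19 - 4 \left(-2\right)\right) - 47\right) = 41048 + \left(21 \left(-19 - -8\right) - 47\right) = 41048 + \left(21 \left(-19 + 8\right) - 47\right) = 41048 + \left(21 \left(-11\right) - 47\right) = 41048 - 278 = 40770$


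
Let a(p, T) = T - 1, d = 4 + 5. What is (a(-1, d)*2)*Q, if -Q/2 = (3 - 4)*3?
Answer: 96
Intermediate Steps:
d = 9
a(p, T) = -1 + T
Q = 6 (Q = -2*(3 - 4)*3 = -(-2)*3 = -2*(-3) = 6)
(a(-1, d)*2)*Q = ((-1 + 9)*2)*6 = (8*2)*6 = 16*6 = 96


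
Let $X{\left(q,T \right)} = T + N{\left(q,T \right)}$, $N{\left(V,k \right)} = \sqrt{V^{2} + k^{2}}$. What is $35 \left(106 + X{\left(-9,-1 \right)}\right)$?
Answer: $3675 + 35 \sqrt{82} \approx 3991.9$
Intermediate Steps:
$X{\left(q,T \right)} = T + \sqrt{T^{2} + q^{2}}$ ($X{\left(q,T \right)} = T + \sqrt{q^{2} + T^{2}} = T + \sqrt{T^{2} + q^{2}}$)
$35 \left(106 + X{\left(-9,-1 \right)}\right) = 35 \left(106 - \left(1 - \sqrt{\left(-1\right)^{2} + \left(-9\right)^{2}}\right)\right) = 35 \left(106 - \left(1 - \sqrt{1 + 81}\right)\right) = 35 \left(106 - \left(1 - \sqrt{82}\right)\right) = 35 \left(105 + \sqrt{82}\right) = 3675 + 35 \sqrt{82}$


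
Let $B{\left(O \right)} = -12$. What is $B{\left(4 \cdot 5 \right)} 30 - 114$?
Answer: $-474$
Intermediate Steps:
$B{\left(4 \cdot 5 \right)} 30 - 114 = \left(-12\right) 30 - 114 = -360 - 114 = -474$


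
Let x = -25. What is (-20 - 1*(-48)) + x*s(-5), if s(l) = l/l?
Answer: 3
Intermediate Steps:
s(l) = 1
(-20 - 1*(-48)) + x*s(-5) = (-20 - 1*(-48)) - 25*1 = (-20 + 48) - 25 = 28 - 25 = 3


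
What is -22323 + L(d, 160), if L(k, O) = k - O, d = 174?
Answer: -22309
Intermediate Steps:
-22323 + L(d, 160) = -22323 + (174 - 1*160) = -22323 + (174 - 160) = -22323 + 14 = -22309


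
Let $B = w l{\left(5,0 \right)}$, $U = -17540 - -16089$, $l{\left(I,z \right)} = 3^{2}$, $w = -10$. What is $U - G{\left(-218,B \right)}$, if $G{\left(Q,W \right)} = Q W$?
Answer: $-21071$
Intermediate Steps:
$l{\left(I,z \right)} = 9$
$U = -1451$ ($U = -17540 + 16089 = -1451$)
$B = -90$ ($B = \left(-10\right) 9 = -90$)
$U - G{\left(-218,B \right)} = -1451 - \left(-218\right) \left(-90\right) = -1451 - 19620 = -21071$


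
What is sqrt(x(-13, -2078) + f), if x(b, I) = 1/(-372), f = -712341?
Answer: I*sqrt(24644149329)/186 ≈ 844.0*I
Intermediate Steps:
x(b, I) = -1/372
sqrt(x(-13, -2078) + f) = sqrt(-1/372 - 712341) = sqrt(-264990853/372) = I*sqrt(24644149329)/186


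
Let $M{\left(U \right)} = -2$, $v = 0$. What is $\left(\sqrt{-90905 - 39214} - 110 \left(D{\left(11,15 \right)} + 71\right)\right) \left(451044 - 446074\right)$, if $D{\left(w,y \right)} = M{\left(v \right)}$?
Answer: $-37722300 + 4970 i \sqrt{130119} \approx -3.7722 \cdot 10^{7} + 1.7928 \cdot 10^{6} i$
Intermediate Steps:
$D{\left(w,y \right)} = -2$
$\left(\sqrt{-90905 - 39214} - 110 \left(D{\left(11,15 \right)} + 71\right)\right) \left(451044 - 446074\right) = \left(\sqrt{-90905 - 39214} - 110 \left(-2 + 71\right)\right) \left(451044 - 446074\right) = \left(\sqrt{-130119} - 7590\right) 4970 = \left(i \sqrt{130119} - 7590\right) 4970 = \left(-7590 + i \sqrt{130119}\right) 4970 = -37722300 + 4970 i \sqrt{130119}$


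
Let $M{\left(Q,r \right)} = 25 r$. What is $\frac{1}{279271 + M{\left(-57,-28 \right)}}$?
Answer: $\frac{1}{278571} \approx 3.5898 \cdot 10^{-6}$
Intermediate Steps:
$\frac{1}{279271 + M{\left(-57,-28 \right)}} = \frac{1}{279271 + 25 \left(-28\right)} = \frac{1}{279271 - 700} = \frac{1}{278571}$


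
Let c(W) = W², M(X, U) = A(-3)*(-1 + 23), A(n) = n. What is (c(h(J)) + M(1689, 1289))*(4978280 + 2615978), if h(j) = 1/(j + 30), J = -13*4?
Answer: -121291691647/242 ≈ -5.0121e+8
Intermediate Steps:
J = -52
M(X, U) = -66 (M(X, U) = -3*(-1 + 23) = -3*22 = -66)
h(j) = 1/(30 + j)
(c(h(J)) + M(1689, 1289))*(4978280 + 2615978) = ((1/(30 - 52))² - 66)*(4978280 + 2615978) = ((1/(-22))² - 66)*7594258 = ((-1/22)² - 66)*7594258 = (1/484 - 66)*7594258 = -31943/484*7594258 = -121291691647/242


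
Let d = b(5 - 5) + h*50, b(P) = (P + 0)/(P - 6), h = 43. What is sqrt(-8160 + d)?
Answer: I*sqrt(6010) ≈ 77.524*I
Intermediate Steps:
b(P) = P/(-6 + P)
d = 2150 (d = (5 - 5)/(-6 + (5 - 5)) + 43*50 = 0/(-6 + 0) + 2150 = 0/(-6) + 2150 = 0*(-1/6) + 2150 = 0 + 2150 = 2150)
sqrt(-8160 + d) = sqrt(-8160 + 2150) = sqrt(-6010) = I*sqrt(6010)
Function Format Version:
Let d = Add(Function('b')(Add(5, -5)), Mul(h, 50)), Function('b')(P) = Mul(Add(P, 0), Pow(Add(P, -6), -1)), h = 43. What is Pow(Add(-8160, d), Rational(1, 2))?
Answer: Mul(I, Pow(6010, Rational(1, 2))) ≈ Mul(77.524, I)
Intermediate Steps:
Function('b')(P) = Mul(P, Pow(Add(-6, P), -1))
d = 2150 (d = Add(Mul(Add(5, -5), Pow(Add(-6, Add(5, -5)), -1)), Mul(43, 50)) = Add(Mul(0, Pow(Add(-6, 0), -1)), 2150) = Add(Mul(0, Pow(-6, -1)), 2150) = Add(Mul(0, Rational(-1, 6)), 2150) = Add(0, 2150) = 2150)
Pow(Add(-8160, d), Rational(1, 2)) = Pow(Add(-8160, 2150), Rational(1, 2)) = Pow(-6010, Rational(1, 2)) = Mul(I, Pow(6010, Rational(1, 2)))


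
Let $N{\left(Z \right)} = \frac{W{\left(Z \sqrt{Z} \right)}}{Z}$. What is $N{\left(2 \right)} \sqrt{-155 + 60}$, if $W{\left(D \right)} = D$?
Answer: $i \sqrt{190} \approx 13.784 i$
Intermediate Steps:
$N{\left(Z \right)} = \sqrt{Z}$ ($N{\left(Z \right)} = \frac{Z \sqrt{Z}}{Z} = \frac{Z^{\frac{3}{2}}}{Z} = \sqrt{Z}$)
$N{\left(2 \right)} \sqrt{-155 + 60} = \sqrt{2} \sqrt{-155 + 60} = \sqrt{2} \sqrt{-95} = \sqrt{2} i \sqrt{95} = i \sqrt{190}$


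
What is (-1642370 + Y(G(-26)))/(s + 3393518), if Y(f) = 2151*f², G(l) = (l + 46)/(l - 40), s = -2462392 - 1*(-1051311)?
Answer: -198702870/239874877 ≈ -0.82836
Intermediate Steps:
s = -1411081 (s = -2462392 + 1051311 = -1411081)
G(l) = (46 + l)/(-40 + l)
(-1642370 + Y(G(-26)))/(s + 3393518) = (-1642370 + 2151*((46 - 26)/(-40 - 26))²)/(-1411081 + 3393518) = (-1642370 + 2151*(20/(-66))²)/1982437 = (-1642370 + 2151*(-1/66*20)²)*(1/1982437) = (-1642370 + 2151*(-10/33)²)*(1/1982437) = (-1642370 + 2151*(100/1089))*(1/1982437) = (-1642370 + 23900/121)*(1/1982437) = -198702870/121*1/1982437 = -198702870/239874877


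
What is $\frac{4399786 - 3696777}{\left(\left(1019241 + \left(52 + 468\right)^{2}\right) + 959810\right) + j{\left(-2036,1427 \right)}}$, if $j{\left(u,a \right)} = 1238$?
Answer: $\frac{703009}{2250689} \approx 0.31235$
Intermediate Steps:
$\frac{4399786 - 3696777}{\left(\left(1019241 + \left(52 + 468\right)^{2}\right) + 959810\right) + j{\left(-2036,1427 \right)}} = \frac{4399786 - 3696777}{\left(\left(1019241 + \left(52 + 468\right)^{2}\right) + 959810\right) + 1238} = \frac{703009}{\left(\left(1019241 + 520^{2}\right) + 959810\right) + 1238} = \frac{703009}{\left(\left(1019241 + 270400\right) + 959810\right) + 1238} = \frac{703009}{\left(1289641 + 959810\right) + 1238} = \frac{703009}{2249451 + 1238} = \frac{703009}{2250689}$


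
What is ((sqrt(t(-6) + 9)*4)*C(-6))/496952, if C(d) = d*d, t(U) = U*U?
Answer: 54*sqrt(5)/62119 ≈ 0.0019438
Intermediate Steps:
t(U) = U**2
C(d) = d**2
((sqrt(t(-6) + 9)*4)*C(-6))/496952 = ((sqrt((-6)**2 + 9)*4)*(-6)**2)/496952 = ((sqrt(36 + 9)*4)*36)*(1/496952) = ((sqrt(45)*4)*36)*(1/496952) = (((3*sqrt(5))*4)*36)*(1/496952) = ((12*sqrt(5))*36)*(1/496952) = (432*sqrt(5))*(1/496952) = 54*sqrt(5)/62119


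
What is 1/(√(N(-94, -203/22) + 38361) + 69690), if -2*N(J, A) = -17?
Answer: 139380/9713315461 - √153478/9713315461 ≈ 1.4309e-5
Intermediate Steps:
N(J, A) = 17/2 (N(J, A) = -½*(-17) = 17/2)
1/(√(N(-94, -203/22) + 38361) + 69690) = 1/(√(17/2 + 38361) + 69690) = 1/(√(76739/2) + 69690) = 1/(√153478/2 + 69690) = 1/(69690 + √153478/2)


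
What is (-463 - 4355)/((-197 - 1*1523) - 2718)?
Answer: 2409/2219 ≈ 1.0856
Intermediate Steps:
(-463 - 4355)/((-197 - 1*1523) - 2718) = -4818/((-197 - 1523) - 2718) = -4818/(-1720 - 2718) = -4818/(-4438) = -4818*(-1/4438) = 2409/2219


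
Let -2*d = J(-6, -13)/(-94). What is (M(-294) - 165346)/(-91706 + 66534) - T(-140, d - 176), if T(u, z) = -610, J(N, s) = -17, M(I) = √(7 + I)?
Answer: 7760133/12586 - I*√287/25172 ≈ 616.57 - 0.00067301*I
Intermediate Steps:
d = -17/188 (d = -(-17)/(2*(-94)) = -(-17)*(-1)/(2*94) = -½*17/94 = -17/188 ≈ -0.090425)
(M(-294) - 165346)/(-91706 + 66534) - T(-140, d - 176) = (√(7 - 294) - 165346)/(-91706 + 66534) - 1*(-610) = (√(-287) - 165346)/(-25172) + 610 = (I*√287 - 165346)*(-1/25172) + 610 = (-165346 + I*√287)*(-1/25172) + 610 = (82673/12586 - I*√287/25172) + 610 = 7760133/12586 - I*√287/25172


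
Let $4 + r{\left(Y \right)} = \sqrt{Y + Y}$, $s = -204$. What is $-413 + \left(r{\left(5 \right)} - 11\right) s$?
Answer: $2647 - 204 \sqrt{10} \approx 2001.9$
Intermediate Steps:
$r{\left(Y \right)} = -4 + \sqrt{2} \sqrt{Y}$ ($r{\left(Y \right)} = -4 + \sqrt{Y + Y} = -4 + \sqrt{2 Y} = -4 + \sqrt{2} \sqrt{Y}$)
$-413 + \left(r{\left(5 \right)} - 11\right) s = -413 + \left(\left(-4 + \sqrt{2} \sqrt{5}\right) - 11\right) \left(-204\right) = -413 + \left(\left(-4 + \sqrt{10}\right) - 11\right) \left(-204\right) = -413 + \left(-15 + \sqrt{10}\right) \left(-204\right) = -413 + \left(3060 - 204 \sqrt{10}\right) = 2647 - 204 \sqrt{10}$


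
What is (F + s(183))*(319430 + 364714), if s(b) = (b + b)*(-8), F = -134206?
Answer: -93819403296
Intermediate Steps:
s(b) = -16*b (s(b) = (2*b)*(-8) = -16*b)
(F + s(183))*(319430 + 364714) = (-134206 - 16*183)*(319430 + 364714) = (-134206 - 2928)*684144 = -137134*684144 = -93819403296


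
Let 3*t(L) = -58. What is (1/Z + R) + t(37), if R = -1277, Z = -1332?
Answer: -1726717/1332 ≈ -1296.3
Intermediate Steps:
t(L) = -58/3 (t(L) = (⅓)*(-58) = -58/3)
(1/Z + R) + t(37) = (1/(-1332) - 1277) - 58/3 = (-1/1332 - 1277) - 58/3 = -1700965/1332 - 58/3 = -1726717/1332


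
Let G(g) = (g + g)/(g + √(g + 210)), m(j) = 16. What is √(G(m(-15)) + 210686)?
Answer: √(3371008 + 210686*√226)/√(16 + √226) ≈ 459.01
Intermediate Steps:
G(g) = 2*g/(g + √(210 + g)) (G(g) = (2*g)/(g + √(210 + g)) = 2*g/(g + √(210 + g)))
√(G(m(-15)) + 210686) = √(2*16/(16 + √(210 + 16)) + 210686) = √(2*16/(16 + √226) + 210686) = √(32/(16 + √226) + 210686) = √(210686 + 32/(16 + √226))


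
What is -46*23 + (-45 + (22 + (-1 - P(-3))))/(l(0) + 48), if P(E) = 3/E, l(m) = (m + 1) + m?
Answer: -51865/49 ≈ -1058.5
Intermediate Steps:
l(m) = 1 + 2*m (l(m) = (1 + m) + m = 1 + 2*m)
-46*23 + (-45 + (22 + (-1 - P(-3))))/(l(0) + 48) = -46*23 + (-45 + (22 + (-1 - 3/(-3))))/((1 + 2*0) + 48) = -1058 + (-45 + (22 + (-1 - 3*(-1)/3)))/((1 + 0) + 48) = -1058 + (-45 + (22 + (-1 - 1*(-1))))/(1 + 48) = -1058 + (-45 + (22 + (-1 + 1)))/49 = -1058 + (-45 + (22 + 0))*(1/49) = -1058 + (-45 + 22)*(1/49) = -1058 - 23*1/49 = -1058 - 23/49 = -51865/49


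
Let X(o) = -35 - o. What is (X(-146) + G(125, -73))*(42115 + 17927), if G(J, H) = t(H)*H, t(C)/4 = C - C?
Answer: 6664662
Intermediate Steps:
t(C) = 0 (t(C) = 4*(C - C) = 4*0 = 0)
G(J, H) = 0 (G(J, H) = 0*H = 0)
(X(-146) + G(125, -73))*(42115 + 17927) = ((-35 - 1*(-146)) + 0)*(42115 + 17927) = ((-35 + 146) + 0)*60042 = (111 + 0)*60042 = 111*60042 = 6664662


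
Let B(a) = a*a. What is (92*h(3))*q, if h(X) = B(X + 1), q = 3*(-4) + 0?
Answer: -17664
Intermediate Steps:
B(a) = a²
q = -12 (q = -12 + 0 = -12)
h(X) = (1 + X)² (h(X) = (X + 1)² = (1 + X)²)
(92*h(3))*q = (92*(1 + 3)²)*(-12) = (92*4²)*(-12) = (92*16)*(-12) = 1472*(-12) = -17664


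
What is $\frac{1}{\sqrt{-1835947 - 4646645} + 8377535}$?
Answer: $\frac{8377535}{70183099158817} - \frac{36 i \sqrt{5002}}{70183099158817} \approx 1.1937 \cdot 10^{-7} - 3.6278 \cdot 10^{-11} i$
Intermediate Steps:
$\frac{1}{\sqrt{-1835947 - 4646645} + 8377535} = \frac{1}{\sqrt{-6482592} + 8377535} = \frac{1}{36 i \sqrt{5002} + 8377535} = \frac{1}{8377535 + 36 i \sqrt{5002}}$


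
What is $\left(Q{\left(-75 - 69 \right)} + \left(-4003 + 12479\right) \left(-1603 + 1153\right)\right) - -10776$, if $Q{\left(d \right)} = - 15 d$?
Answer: $-3801264$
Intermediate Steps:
$\left(Q{\left(-75 - 69 \right)} + \left(-4003 + 12479\right) \left(-1603 + 1153\right)\right) - -10776 = \left(- 15 \left(-75 - 69\right) + \left(-4003 + 12479\right) \left(-1603 + 1153\right)\right) - -10776 = \left(\left(-15\right) \left(-144\right) + 8476 \left(-450\right)\right) + 10776 = \left(2160 - 3814200\right) + 10776 = -3812040 + 10776 = -3801264$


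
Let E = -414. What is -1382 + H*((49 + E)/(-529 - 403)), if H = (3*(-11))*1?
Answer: -1300069/932 ≈ -1394.9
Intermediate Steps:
H = -33 (H = -33*1 = -33)
-1382 + H*((49 + E)/(-529 - 403)) = -1382 - 33*(49 - 414)/(-529 - 403) = -1382 - (-12045)/(-932) = -1382 - (-12045)*(-1)/932 = -1382 - 33*365/932 = -1382 - 12045/932 = -1300069/932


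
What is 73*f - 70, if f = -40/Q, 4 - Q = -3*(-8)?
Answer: 76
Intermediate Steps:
Q = -20 (Q = 4 - (-3)*(-8) = 4 - 1*24 = 4 - 24 = -20)
f = 2 (f = -40/(-20) = -40*(-1/20) = 2)
73*f - 70 = 73*2 - 70 = 146 - 70 = 76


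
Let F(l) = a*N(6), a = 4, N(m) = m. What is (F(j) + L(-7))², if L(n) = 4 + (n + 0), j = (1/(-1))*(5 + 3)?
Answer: 441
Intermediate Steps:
j = -8 (j = (1*(-1))*8 = -1*8 = -8)
F(l) = 24 (F(l) = 4*6 = 24)
L(n) = 4 + n
(F(j) + L(-7))² = (24 + (4 - 7))² = (24 - 3)² = 21² = 441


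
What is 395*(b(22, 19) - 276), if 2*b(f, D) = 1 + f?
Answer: -208955/2 ≈ -1.0448e+5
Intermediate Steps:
b(f, D) = ½ + f/2 (b(f, D) = (1 + f)/2 = ½ + f/2)
395*(b(22, 19) - 276) = 395*((½ + (½)*22) - 276) = 395*((½ + 11) - 276) = 395*(23/2 - 276) = 395*(-529/2) = -208955/2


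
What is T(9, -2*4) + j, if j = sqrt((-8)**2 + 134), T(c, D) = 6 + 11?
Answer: 17 + 3*sqrt(22) ≈ 31.071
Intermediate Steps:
T(c, D) = 17
j = 3*sqrt(22) (j = sqrt(64 + 134) = sqrt(198) = 3*sqrt(22) ≈ 14.071)
T(9, -2*4) + j = 17 + 3*sqrt(22)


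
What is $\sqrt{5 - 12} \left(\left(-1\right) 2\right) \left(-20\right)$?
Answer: $40 i \sqrt{7} \approx 105.83 i$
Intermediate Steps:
$\sqrt{5 - 12} \left(\left(-1\right) 2\right) \left(-20\right) = \sqrt{-7} \left(-2\right) \left(-20\right) = i \sqrt{7} \left(-2\right) \left(-20\right) = - 2 i \sqrt{7} \left(-20\right) = 40 i \sqrt{7}$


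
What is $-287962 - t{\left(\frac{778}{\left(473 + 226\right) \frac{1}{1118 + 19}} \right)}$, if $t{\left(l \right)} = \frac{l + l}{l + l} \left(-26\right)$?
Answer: $-287936$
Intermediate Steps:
$t{\left(l \right)} = -26$ ($t{\left(l \right)} = \frac{2 l}{2 l} \left(-26\right) = 2 l \frac{1}{2 l} \left(-26\right) = 1 \left(-26\right) = -26$)
$-287962 - t{\left(\frac{778}{\left(473 + 226\right) \frac{1}{1118 + 19}} \right)} = -287962 - -26 = -287962 + 26 = -287936$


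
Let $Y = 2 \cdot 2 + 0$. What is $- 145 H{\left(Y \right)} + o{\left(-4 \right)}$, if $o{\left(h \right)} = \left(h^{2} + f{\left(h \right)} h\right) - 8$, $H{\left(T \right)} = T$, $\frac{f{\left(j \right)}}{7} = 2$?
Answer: $-628$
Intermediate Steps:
$f{\left(j \right)} = 14$ ($f{\left(j \right)} = 7 \cdot 2 = 14$)
$Y = 4$ ($Y = 4 + 0 = 4$)
$o{\left(h \right)} = -8 + h^{2} + 14 h$ ($o{\left(h \right)} = \left(h^{2} + 14 h\right) - 8 = -8 + h^{2} + 14 h$)
$- 145 H{\left(Y \right)} + o{\left(-4 \right)} = \left(-145\right) 4 + \left(-8 + \left(-4\right)^{2} + 14 \left(-4\right)\right) = -580 - 48 = -628$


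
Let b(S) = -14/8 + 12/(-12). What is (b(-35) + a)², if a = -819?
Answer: 10804369/16 ≈ 6.7527e+5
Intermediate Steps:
b(S) = -11/4 (b(S) = -14*⅛ + 12*(-1/12) = -7/4 - 1 = -11/4)
(b(-35) + a)² = (-11/4 - 819)² = (-3287/4)² = 10804369/16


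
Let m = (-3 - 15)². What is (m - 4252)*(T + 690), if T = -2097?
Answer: 5526696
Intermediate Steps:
m = 324 (m = (-18)² = 324)
(m - 4252)*(T + 690) = (324 - 4252)*(-2097 + 690) = -3928*(-1407) = 5526696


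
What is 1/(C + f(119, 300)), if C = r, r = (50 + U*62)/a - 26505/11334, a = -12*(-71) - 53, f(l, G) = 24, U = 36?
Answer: 3018622/74009159 ≈ 0.040787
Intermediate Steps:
a = 799 (a = 852 - 53 = 799)
r = 1562231/3018622 (r = (50 + 36*62)/799 - 26505/11334 = (50 + 2232)*(1/799) - 26505*1/11334 = 2282*(1/799) - 8835/3778 = 2282/799 - 8835/3778 = 1562231/3018622 ≈ 0.51753)
C = 1562231/3018622 ≈ 0.51753
1/(C + f(119, 300)) = 1/(1562231/3018622 + 24) = 1/(74009159/3018622) = 3018622/74009159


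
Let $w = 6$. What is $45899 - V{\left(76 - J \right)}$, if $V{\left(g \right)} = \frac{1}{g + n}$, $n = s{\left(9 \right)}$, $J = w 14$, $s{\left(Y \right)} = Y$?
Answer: $45898$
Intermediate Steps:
$J = 84$ ($J = 6 \cdot 14 = 84$)
$n = 9$
$V{\left(g \right)} = \frac{1}{9 + g}$ ($V{\left(g \right)} = \frac{1}{g + 9} = \frac{1}{9 + g}$)
$45899 - V{\left(76 - J \right)} = 45899 - \frac{1}{9 + \left(76 - 84\right)} = 45899 - \frac{1}{9 - 8} = 45899 - 1^{-1} = 45899 - 1 = 45898$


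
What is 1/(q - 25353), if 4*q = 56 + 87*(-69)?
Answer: -4/107359 ≈ -3.7258e-5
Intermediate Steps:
q = -5947/4 (q = (56 + 87*(-69))/4 = (56 - 6003)/4 = (¼)*(-5947) = -5947/4 ≈ -1486.8)
1/(q - 25353) = 1/(-5947/4 - 25353) = 1/(-107359/4) = -4/107359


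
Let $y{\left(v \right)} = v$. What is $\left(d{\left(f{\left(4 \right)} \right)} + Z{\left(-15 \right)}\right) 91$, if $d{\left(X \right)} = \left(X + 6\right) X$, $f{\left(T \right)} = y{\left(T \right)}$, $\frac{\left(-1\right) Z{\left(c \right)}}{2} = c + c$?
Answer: $9100$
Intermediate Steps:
$Z{\left(c \right)} = - 4 c$ ($Z{\left(c \right)} = - 2 \left(c + c\right) = - 2 \cdot 2 c = - 4 c$)
$f{\left(T \right)} = T$
$d{\left(X \right)} = X \left(6 + X\right)$ ($d{\left(X \right)} = \left(6 + X\right) X = X \left(6 + X\right)$)
$\left(d{\left(f{\left(4 \right)} \right)} + Z{\left(-15 \right)}\right) 91 = \left(4 \left(6 + 4\right) - -60\right) 91 = \left(4 \cdot 10 + 60\right) 91 = \left(40 + 60\right) 91 = 100 \cdot 91 = 9100$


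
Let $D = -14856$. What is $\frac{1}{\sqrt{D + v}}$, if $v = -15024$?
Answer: $- \frac{i \sqrt{830}}{4980} \approx - 0.0057851 i$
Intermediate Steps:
$\frac{1}{\sqrt{D + v}} = \frac{1}{\sqrt{-14856 - 15024}} = \frac{1}{\sqrt{-29880}} = \frac{1}{6 i \sqrt{830}} = - \frac{i \sqrt{830}}{4980}$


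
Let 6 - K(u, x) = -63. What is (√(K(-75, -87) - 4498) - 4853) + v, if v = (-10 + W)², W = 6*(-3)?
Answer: -4069 + I*√4429 ≈ -4069.0 + 66.551*I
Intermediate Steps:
W = -18
K(u, x) = 69 (K(u, x) = 6 - 1*(-63) = 6 + 63 = 69)
v = 784 (v = (-10 - 18)² = (-28)² = 784)
(√(K(-75, -87) - 4498) - 4853) + v = (√(69 - 4498) - 4853) + 784 = (√(-4429) - 4853) + 784 = (I*√4429 - 4853) + 784 = (-4853 + I*√4429) + 784 = -4069 + I*√4429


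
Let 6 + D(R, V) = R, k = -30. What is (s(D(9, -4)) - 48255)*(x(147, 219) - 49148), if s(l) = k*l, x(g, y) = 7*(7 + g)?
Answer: 2323944150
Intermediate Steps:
D(R, V) = -6 + R
x(g, y) = 49 + 7*g
s(l) = -30*l
(s(D(9, -4)) - 48255)*(x(147, 219) - 49148) = (-30*(-6 + 9) - 48255)*((49 + 7*147) - 49148) = (-30*3 - 48255)*((49 + 1029) - 49148) = (-90 - 48255)*(1078 - 49148) = -48345*(-48070) = 2323944150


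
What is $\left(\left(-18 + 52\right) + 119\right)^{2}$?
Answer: $23409$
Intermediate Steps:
$\left(\left(-18 + 52\right) + 119\right)^{2} = \left(34 + 119\right)^{2} = 153^{2} = 23409$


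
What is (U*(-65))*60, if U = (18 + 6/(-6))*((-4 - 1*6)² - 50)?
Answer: -3315000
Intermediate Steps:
U = 850 (U = (18 + 6*(-⅙))*((-4 - 6)² - 50) = (18 - 1)*((-10)² - 50) = 17*(100 - 50) = 17*50 = 850)
(U*(-65))*60 = (850*(-65))*60 = -55250*60 = -3315000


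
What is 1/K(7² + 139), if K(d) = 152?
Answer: 1/152 ≈ 0.0065789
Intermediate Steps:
1/K(7² + 139) = 1/152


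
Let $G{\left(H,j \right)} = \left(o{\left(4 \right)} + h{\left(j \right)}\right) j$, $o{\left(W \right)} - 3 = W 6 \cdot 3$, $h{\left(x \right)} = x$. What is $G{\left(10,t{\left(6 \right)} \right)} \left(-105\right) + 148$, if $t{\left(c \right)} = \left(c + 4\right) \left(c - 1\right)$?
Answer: $-656102$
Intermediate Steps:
$o{\left(W \right)} = 3 + 18 W$ ($o{\left(W \right)} = 3 + W 6 \cdot 3 = 3 + 6 W 3 = 3 + 18 W$)
$t{\left(c \right)} = \left(-1 + c\right) \left(4 + c\right)$ ($t{\left(c \right)} = \left(4 + c\right) \left(-1 + c\right) = \left(-1 + c\right) \left(4 + c\right)$)
$G{\left(H,j \right)} = j \left(75 + j\right)$ ($G{\left(H,j \right)} = \left(\left(3 + 18 \cdot 4\right) + j\right) j = \left(\left(3 + 72\right) + j\right) j = \left(75 + j\right) j = j \left(75 + j\right)$)
$G{\left(10,t{\left(6 \right)} \right)} \left(-105\right) + 148 = \left(-4 + 6^{2} + 3 \cdot 6\right) \left(75 + \left(-4 + 6^{2} + 3 \cdot 6\right)\right) \left(-105\right) + 148 = \left(-4 + 36 + 18\right) \left(75 + \left(-4 + 36 + 18\right)\right) \left(-105\right) + 148 = 50 \left(75 + 50\right) \left(-105\right) + 148 = 50 \cdot 125 \left(-105\right) + 148 = 6250 \left(-105\right) + 148 = -656250 + 148 = -656102$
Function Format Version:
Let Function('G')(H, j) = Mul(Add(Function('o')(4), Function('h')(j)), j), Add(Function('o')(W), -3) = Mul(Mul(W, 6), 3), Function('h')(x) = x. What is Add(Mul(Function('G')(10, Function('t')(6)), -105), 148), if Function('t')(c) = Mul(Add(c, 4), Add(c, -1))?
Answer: -656102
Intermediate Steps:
Function('o')(W) = Add(3, Mul(18, W)) (Function('o')(W) = Add(3, Mul(Mul(W, 6), 3)) = Add(3, Mul(Mul(6, W), 3)) = Add(3, Mul(18, W)))
Function('t')(c) = Mul(Add(-1, c), Add(4, c)) (Function('t')(c) = Mul(Add(4, c), Add(-1, c)) = Mul(Add(-1, c), Add(4, c)))
Function('G')(H, j) = Mul(j, Add(75, j)) (Function('G')(H, j) = Mul(Add(Add(3, Mul(18, 4)), j), j) = Mul(Add(Add(3, 72), j), j) = Mul(Add(75, j), j) = Mul(j, Add(75, j)))
Add(Mul(Function('G')(10, Function('t')(6)), -105), 148) = Add(Mul(Mul(Add(-4, Pow(6, 2), Mul(3, 6)), Add(75, Add(-4, Pow(6, 2), Mul(3, 6)))), -105), 148) = Add(Mul(Mul(Add(-4, 36, 18), Add(75, Add(-4, 36, 18))), -105), 148) = Add(Mul(Mul(50, Add(75, 50)), -105), 148) = Add(Mul(Mul(50, 125), -105), 148) = Add(Mul(6250, -105), 148) = Add(-656250, 148) = -656102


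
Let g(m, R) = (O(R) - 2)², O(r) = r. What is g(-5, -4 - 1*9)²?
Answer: 50625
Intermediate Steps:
g(m, R) = (-2 + R)² (g(m, R) = (R - 2)² = (-2 + R)²)
g(-5, -4 - 1*9)² = ((-2 + (-4 - 1*9))²)² = ((-2 + (-4 - 9))²)² = ((-2 - 13)²)² = ((-15)²)² = 225² = 50625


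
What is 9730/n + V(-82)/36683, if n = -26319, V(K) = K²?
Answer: -179956634/965459877 ≈ -0.18639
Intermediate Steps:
9730/n + V(-82)/36683 = 9730/(-26319) + (-82)²/36683 = 9730*(-1/26319) + 6724*(1/36683) = -9730/26319 + 6724/36683 = -179956634/965459877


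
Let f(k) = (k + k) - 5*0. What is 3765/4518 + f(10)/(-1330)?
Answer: 653/798 ≈ 0.81830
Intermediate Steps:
f(k) = 2*k (f(k) = 2*k + 0 = 2*k)
3765/4518 + f(10)/(-1330) = 3765/4518 + (2*10)/(-1330) = 3765*(1/4518) + 20*(-1/1330) = ⅚ - 2/133 = 653/798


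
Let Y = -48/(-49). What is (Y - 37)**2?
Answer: 3115225/2401 ≈ 1297.5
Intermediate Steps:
Y = 48/49 (Y = -48*(-1/49) = 48/49 ≈ 0.97959)
(Y - 37)**2 = (48/49 - 37)**2 = (-1765/49)**2 = 3115225/2401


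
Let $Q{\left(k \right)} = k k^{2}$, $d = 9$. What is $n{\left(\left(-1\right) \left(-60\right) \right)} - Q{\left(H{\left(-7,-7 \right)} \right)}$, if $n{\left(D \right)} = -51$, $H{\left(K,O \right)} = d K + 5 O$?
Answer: $941141$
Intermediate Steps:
$H{\left(K,O \right)} = 5 O + 9 K$ ($H{\left(K,O \right)} = 9 K + 5 O = 5 O + 9 K$)
$Q{\left(k \right)} = k^{3}$
$n{\left(\left(-1\right) \left(-60\right) \right)} - Q{\left(H{\left(-7,-7 \right)} \right)} = -51 - \left(5 \left(-7\right) + 9 \left(-7\right)\right)^{3} = -51 - \left(-35 - 63\right)^{3} = -51 - \left(-98\right)^{3} = -51 - -941192 = -51 + 941192 = 941141$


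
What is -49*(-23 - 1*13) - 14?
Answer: 1750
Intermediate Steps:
-49*(-23 - 1*13) - 14 = -49*(-23 - 13) - 14 = -49*(-36) - 14 = 1764 - 14 = 1750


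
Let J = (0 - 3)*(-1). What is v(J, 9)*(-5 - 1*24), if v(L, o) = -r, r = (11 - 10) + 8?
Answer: 261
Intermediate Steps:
r = 9 (r = 1 + 8 = 9)
J = 3 (J = -3*(-1) = 3)
v(L, o) = -9 (v(L, o) = -1*9 = -9)
v(J, 9)*(-5 - 1*24) = -9*(-5 - 1*24) = -9*(-5 - 24) = -9*(-29) = 261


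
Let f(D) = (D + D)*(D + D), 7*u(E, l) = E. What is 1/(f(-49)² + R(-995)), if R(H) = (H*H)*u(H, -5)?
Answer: -7/339417163 ≈ -2.0624e-8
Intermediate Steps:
u(E, l) = E/7
f(D) = 4*D² (f(D) = (2*D)*(2*D) = 4*D²)
R(H) = H³/7 (R(H) = (H*H)*(H/7) = H²*(H/7) = H³/7)
1/(f(-49)² + R(-995)) = 1/((4*(-49)²)² + (⅐)*(-995)³) = 1/((4*2401)² + (⅐)*(-985074875)) = 1/(9604² - 985074875/7) = 1/(92236816 - 985074875/7) = 1/(-339417163/7) = -7/339417163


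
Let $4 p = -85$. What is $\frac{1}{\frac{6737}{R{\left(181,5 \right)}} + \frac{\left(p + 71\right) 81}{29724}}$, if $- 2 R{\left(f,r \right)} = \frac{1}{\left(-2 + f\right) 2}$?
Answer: $- \frac{39632}{191172555971} \approx -2.0731 \cdot 10^{-7}$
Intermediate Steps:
$p = - \frac{85}{4}$ ($p = \frac{1}{4} \left(-85\right) = - \frac{85}{4} \approx -21.25$)
$R{\left(f,r \right)} = - \frac{1}{2 \left(-4 + 2 f\right)}$ ($R{\left(f,r \right)} = - \frac{1}{2 \left(-2 + f\right) 2} = - \frac{1}{2 \left(-4 + 2 f\right)}$)
$\frac{1}{\frac{6737}{R{\left(181,5 \right)}} + \frac{\left(p + 71\right) 81}{29724}} = \frac{1}{\frac{6737}{\left(-1\right) \frac{1}{-8 + 4 \cdot 181}} + \frac{\left(- \frac{85}{4} + 71\right) 81}{29724}} = \frac{1}{\frac{6737}{\left(-1\right) \frac{1}{-8 + 724}} + \frac{199}{4} \cdot 81 \cdot \frac{1}{29724}} = \frac{1}{\frac{6737}{\left(-1\right) \frac{1}{716}} + \frac{16119}{4} \cdot \frac{1}{29724}} = \frac{1}{\frac{6737}{\left(-1\right) \frac{1}{716}} + \frac{5373}{39632}} = \frac{1}{\frac{6737}{- \frac{1}{716}} + \frac{5373}{39632}} = \frac{1}{6737 \left(-716\right) + \frac{5373}{39632}} = \frac{1}{-4823692 + \frac{5373}{39632}} = \frac{1}{- \frac{191172555971}{39632}} = - \frac{39632}{191172555971}$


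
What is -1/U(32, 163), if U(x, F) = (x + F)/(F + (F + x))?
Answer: -358/195 ≈ -1.8359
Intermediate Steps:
U(x, F) = (F + x)/(x + 2*F)
-1/U(32, 163) = -1/((163 + 32)/(32 + 2*163)) = -1/(195/(32 + 326)) = -1/(195/358) = -1/((1/358)*195) = -1/195/358 = -1*358/195 = -358/195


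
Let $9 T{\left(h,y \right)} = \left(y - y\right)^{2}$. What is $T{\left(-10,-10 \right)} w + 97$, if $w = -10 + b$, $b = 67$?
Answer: $97$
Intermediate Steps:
$T{\left(h,y \right)} = 0$ ($T{\left(h,y \right)} = \frac{\left(y - y\right)^{2}}{9} = \frac{0^{2}}{9} = \frac{1}{9} \cdot 0 = 0$)
$w = 57$ ($w = -10 + 67 = 57$)
$T{\left(-10,-10 \right)} w + 97 = 0 \cdot 57 + 97 = 0 + 97 = 97$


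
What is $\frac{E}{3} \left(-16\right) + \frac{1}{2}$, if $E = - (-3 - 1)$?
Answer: $- \frac{125}{6} \approx -20.833$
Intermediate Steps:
$E = 4$ ($E = \left(-1\right) \left(-4\right) = 4$)
$\frac{E}{3} \left(-16\right) + \frac{1}{2} = \frac{4}{3} \left(-16\right) + \frac{1}{2} = - \frac{64}{3} + \frac{1}{2} = - \frac{125}{6}$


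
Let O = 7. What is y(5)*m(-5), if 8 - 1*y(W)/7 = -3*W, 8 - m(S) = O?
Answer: 161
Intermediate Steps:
m(S) = 1 (m(S) = 8 - 1*7 = 8 - 7 = 1)
y(W) = 56 + 21*W (y(W) = 56 - (-21)*W = 56 + 21*W)
y(5)*m(-5) = (56 + 21*5)*1 = (56 + 105)*1 = 161*1 = 161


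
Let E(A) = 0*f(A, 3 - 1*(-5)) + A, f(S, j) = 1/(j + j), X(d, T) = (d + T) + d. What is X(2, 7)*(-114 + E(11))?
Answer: -1133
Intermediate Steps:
X(d, T) = T + 2*d (X(d, T) = (T + d) + d = T + 2*d)
f(S, j) = 1/(2*j)
E(A) = A (E(A) = 0*(1/(2*(3 - 1*(-5)))) + A = 0*(1/(2*(3 + 5))) + A = 0*((½)/8) + A = 0*((½)*(⅛)) + A = 0*(1/16) + A = 0 + A = A)
X(2, 7)*(-114 + E(11)) = (7 + 2*2)*(-114 + 11) = (7 + 4)*(-103) = 11*(-103) = -1133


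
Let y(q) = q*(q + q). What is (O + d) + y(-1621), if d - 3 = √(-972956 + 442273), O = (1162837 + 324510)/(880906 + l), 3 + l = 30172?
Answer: 4787960268722/911075 + I*√530683 ≈ 5.2553e+6 + 728.48*I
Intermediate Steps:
l = 30169 (l = -3 + 30172 = 30169)
O = 1487347/911075 (O = (1162837 + 324510)/(880906 + 30169) = 1487347/911075 ≈ 1.6325)
d = 3 + I*√530683 (d = 3 + √(-972956 + 442273) = 3 + √(-530683) = 3 + I*√530683 ≈ 3.0 + 728.48*I)
y(q) = 2*q² (y(q) = q*(2*q) = 2*q²)
(O + d) + y(-1621) = (1487347/911075 + (3 + I*√530683)) + 2*(-1621)² = (4220572/911075 + I*√530683) + 2*2627641 = (4220572/911075 + I*√530683) + 5255282 = 4787960268722/911075 + I*√530683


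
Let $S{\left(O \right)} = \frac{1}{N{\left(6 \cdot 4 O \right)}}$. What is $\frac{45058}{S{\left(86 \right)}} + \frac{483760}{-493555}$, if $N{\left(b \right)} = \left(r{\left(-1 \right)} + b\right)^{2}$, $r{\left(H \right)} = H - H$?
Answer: $\frac{18947715194926096}{98711} \approx 1.9195 \cdot 10^{11}$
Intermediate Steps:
$r{\left(H \right)} = 0$
$N{\left(b \right)} = b^{2}$ ($N{\left(b \right)} = \left(0 + b\right)^{2} = b^{2}$)
$S{\left(O \right)} = \frac{1}{576 O^{2}}$ ($S{\left(O \right)} = \frac{1}{\left(6 \cdot 4 O\right)^{2}} = \frac{1}{\left(24 O\right)^{2}} = \frac{1}{576 O^{2}}$)
$\frac{45058}{S{\left(86 \right)}} + \frac{483760}{-493555} = \frac{45058}{\frac{1}{576} \cdot \frac{1}{7396}} + \frac{483760}{-493555} = \frac{45058}{\frac{1}{576} \cdot \frac{1}{7396}} + 483760 \left(- \frac{1}{493555}\right) = 45058 \frac{1}{\frac{1}{4260096}} - \frac{96752}{98711} = 45058 \cdot 4260096 - \frac{96752}{98711} = 191951405568 - \frac{96752}{98711} = \frac{18947715194926096}{98711}$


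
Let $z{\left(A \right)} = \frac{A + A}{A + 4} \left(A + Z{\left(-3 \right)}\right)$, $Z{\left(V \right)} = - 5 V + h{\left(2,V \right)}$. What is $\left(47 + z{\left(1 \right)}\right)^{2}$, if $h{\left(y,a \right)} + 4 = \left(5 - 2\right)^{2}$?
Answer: $\frac{76729}{25} \approx 3069.2$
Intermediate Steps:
$h{\left(y,a \right)} = 5$ ($h{\left(y,a \right)} = -4 + \left(5 - 2\right)^{2} = -4 + 3^{2} = -4 + 9 = 5$)
$Z{\left(V \right)} = 5 - 5 V$ ($Z{\left(V \right)} = - 5 V + 5 = 5 - 5 V$)
$z{\left(A \right)} = \frac{2 A \left(20 + A\right)}{4 + A}$ ($z{\left(A \right)} = \frac{A + A}{A + 4} \left(A + \left(5 - -15\right)\right) = \frac{2 A}{4 + A} \left(A + \left(5 + 15\right)\right) = \frac{2 A}{4 + A} \left(A + 20\right) = \frac{2 A}{4 + A} \left(20 + A\right) = \frac{2 A \left(20 + A\right)}{4 + A}$)
$\left(47 + z{\left(1 \right)}\right)^{2} = \left(47 + 2 \cdot 1 \frac{1}{4 + 1} \left(20 + 1\right)\right)^{2} = \left(47 + 2 \cdot 1 \cdot \frac{1}{5} \cdot 21\right)^{2} = \left(47 + \frac{42}{5}\right)^{2} = \left(\frac{277}{5}\right)^{2} = \frac{76729}{25}$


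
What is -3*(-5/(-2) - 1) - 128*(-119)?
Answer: 30455/2 ≈ 15228.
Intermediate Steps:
-3*(-5/(-2) - 1) - 128*(-119) = -3*(-5*(-½) - 1) + 15232 = -3*(5/2 - 1) + 15232 = -3*3/2 + 15232 = -9/2 + 15232 = 30455/2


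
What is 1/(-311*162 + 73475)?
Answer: 1/23093 ≈ 4.3303e-5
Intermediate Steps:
1/(-311*162 + 73475) = 1/(-50382 + 73475) = 1/23093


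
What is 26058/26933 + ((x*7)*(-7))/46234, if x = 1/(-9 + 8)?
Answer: 1206085289/1245220322 ≈ 0.96857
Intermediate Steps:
x = -1 (x = 1/(-1) = -1)
26058/26933 + ((x*7)*(-7))/46234 = 26058/26933 + (-1*7*(-7))/46234 = 26058*(1/26933) - 7*(-7)*(1/46234) = 26058/26933 + 49*(1/46234) = 26058/26933 + 49/46234 = 1206085289/1245220322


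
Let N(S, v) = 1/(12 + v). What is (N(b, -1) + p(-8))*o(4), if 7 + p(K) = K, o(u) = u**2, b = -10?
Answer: -2624/11 ≈ -238.55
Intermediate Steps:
p(K) = -7 + K
(N(b, -1) + p(-8))*o(4) = (1/(12 - 1) + (-7 - 8))*4**2 = (1/11 - 15)*16 = -164/11*16 = -2624/11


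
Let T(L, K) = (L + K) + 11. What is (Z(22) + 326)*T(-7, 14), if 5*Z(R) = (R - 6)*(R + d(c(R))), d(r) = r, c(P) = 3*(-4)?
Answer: 6444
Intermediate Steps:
c(P) = -12
T(L, K) = 11 + K + L (T(L, K) = (K + L) + 11 = 11 + K + L)
Z(R) = (-12 + R)*(-6 + R)/5 (Z(R) = ((R - 6)*(R - 12))/5 = ((-6 + R)*(-12 + R))/5 = ((-12 + R)*(-6 + R))/5 = (-12 + R)*(-6 + R)/5)
(Z(22) + 326)*T(-7, 14) = ((72/5 - 18/5*22 + (⅕)*22²) + 326)*(11 + 14 - 7) = ((72/5 - 396/5 + (⅕)*484) + 326)*18 = ((72/5 - 396/5 + 484/5) + 326)*18 = (32 + 326)*18 = 358*18 = 6444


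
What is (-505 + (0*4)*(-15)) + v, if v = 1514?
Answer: 1009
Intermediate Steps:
(-505 + (0*4)*(-15)) + v = (-505 + (0*4)*(-15)) + 1514 = (-505 + 0*(-15)) + 1514 = (-505 + 0) + 1514 = -505 + 1514 = 1009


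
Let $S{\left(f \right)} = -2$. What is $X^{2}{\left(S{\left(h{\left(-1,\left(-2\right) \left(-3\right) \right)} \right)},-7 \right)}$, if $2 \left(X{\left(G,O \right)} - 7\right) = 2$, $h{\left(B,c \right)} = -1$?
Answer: $64$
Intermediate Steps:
$X{\left(G,O \right)} = 8$ ($X{\left(G,O \right)} = 7 + \frac{1}{2} \cdot 2 = 7 + 1 = 8$)
$X^{2}{\left(S{\left(h{\left(-1,\left(-2\right) \left(-3\right) \right)} \right)},-7 \right)} = 8^{2} = 64$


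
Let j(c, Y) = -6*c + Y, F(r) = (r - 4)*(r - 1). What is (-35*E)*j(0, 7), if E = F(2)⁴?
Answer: -3920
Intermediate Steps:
F(r) = (-1 + r)*(-4 + r) (F(r) = (-4 + r)*(-1 + r) = (-1 + r)*(-4 + r))
E = 16 (E = (4 + 2² - 5*2)⁴ = (4 + 4 - 10)⁴ = (-2)⁴ = 16)
j(c, Y) = Y - 6*c
(-35*E)*j(0, 7) = (-35*16)*(7 - 6*0) = -560*(7 + 0) = -560*7 = -3920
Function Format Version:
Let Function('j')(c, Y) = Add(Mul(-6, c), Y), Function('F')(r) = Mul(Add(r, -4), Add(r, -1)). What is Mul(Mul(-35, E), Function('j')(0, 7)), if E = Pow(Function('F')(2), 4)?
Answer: -3920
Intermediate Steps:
Function('F')(r) = Mul(Add(-1, r), Add(-4, r)) (Function('F')(r) = Mul(Add(-4, r), Add(-1, r)) = Mul(Add(-1, r), Add(-4, r)))
E = 16 (E = Pow(Add(4, Pow(2, 2), Mul(-5, 2)), 4) = Pow(Add(4, 4, -10), 4) = Pow(-2, 4) = 16)
Function('j')(c, Y) = Add(Y, Mul(-6, c))
Mul(Mul(-35, E), Function('j')(0, 7)) = Mul(Mul(-35, 16), Add(7, Mul(-6, 0))) = Mul(-560, Add(7, 0)) = Mul(-560, 7) = -3920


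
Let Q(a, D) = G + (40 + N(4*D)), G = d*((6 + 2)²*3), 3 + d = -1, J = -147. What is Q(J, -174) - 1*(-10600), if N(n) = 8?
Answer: 9880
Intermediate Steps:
d = -4 (d = -3 - 1 = -4)
G = -768 (G = -4*(6 + 2)²*3 = -4*8²*3 = -256*3 = -4*192 = -768)
Q(a, D) = -720 (Q(a, D) = -768 + (40 + 8) = -768 + 48 = -720)
Q(J, -174) - 1*(-10600) = -720 - 1*(-10600) = -720 + 10600 = 9880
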